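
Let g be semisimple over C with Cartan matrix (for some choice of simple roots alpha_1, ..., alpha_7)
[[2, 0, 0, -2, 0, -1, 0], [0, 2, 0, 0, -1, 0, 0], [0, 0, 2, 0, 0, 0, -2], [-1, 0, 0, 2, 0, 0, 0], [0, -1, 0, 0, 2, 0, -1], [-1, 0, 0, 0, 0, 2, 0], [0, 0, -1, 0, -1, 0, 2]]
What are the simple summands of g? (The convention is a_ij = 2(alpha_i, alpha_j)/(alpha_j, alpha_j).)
The diagram associated to this matrix has two connected components: the simple roots {alpha_1, alpha_4, alpha_6} form a chain of 3 nodes with a double edge at one end; the terminal node there is the unique short simple root (B_3), and {alpha_2, alpha_3, alpha_5, alpha_7} form a chain of 4 nodes with a double edge at one end; the terminal node there is the unique long simple root (C_4). A semisimple Lie algebra decomposes uniquely as the direct sum of simple ideals, one per connected component of its Dynkin diagram, so g ≅ B_3 ⊕ C_4 (dimension 21 + 36 = 57).

B3 ⊕ C4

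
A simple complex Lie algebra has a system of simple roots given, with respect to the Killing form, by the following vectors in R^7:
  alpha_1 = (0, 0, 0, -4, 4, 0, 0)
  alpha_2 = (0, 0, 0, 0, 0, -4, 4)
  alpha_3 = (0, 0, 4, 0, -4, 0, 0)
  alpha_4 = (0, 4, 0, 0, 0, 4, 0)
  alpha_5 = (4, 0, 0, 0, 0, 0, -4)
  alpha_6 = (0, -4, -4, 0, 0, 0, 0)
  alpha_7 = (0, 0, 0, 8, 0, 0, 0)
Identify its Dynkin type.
type C_7

Compute the Cartan integers a_ij = 2(alpha_i, alpha_j)/(alpha_j, alpha_j); the resulting 7x7 Cartan matrix is
[[2, 0, -1, 0, 0, 0, -1], [0, 2, 0, -1, -1, 0, 0], [-1, 0, 2, 0, 0, -1, 0], [0, -1, 0, 2, 0, -1, 0], [0, -1, 0, 0, 2, 0, 0], [0, 0, -1, -1, 0, 2, 0], [-2, 0, 0, 0, 0, 0, 2]].
The roots have two lengths (squared-length ratio 2:1); the short ones are alpha_{1,2,3,4,5,6}. The associated Dynkin diagram is a chain of 7 nodes with a double edge at one end; the terminal node there is the unique long simple root (C_7), so the type is C_7 (the algebra sp(14)).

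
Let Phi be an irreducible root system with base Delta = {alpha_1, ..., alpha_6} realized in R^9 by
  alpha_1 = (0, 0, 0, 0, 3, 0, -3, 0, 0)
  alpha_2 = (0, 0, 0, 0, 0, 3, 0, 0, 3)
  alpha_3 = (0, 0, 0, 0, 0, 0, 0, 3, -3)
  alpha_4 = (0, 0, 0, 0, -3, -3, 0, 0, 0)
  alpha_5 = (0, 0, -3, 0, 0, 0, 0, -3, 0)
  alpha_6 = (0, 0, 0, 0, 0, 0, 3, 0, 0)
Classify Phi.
B_6 (so(13))

Compute the Cartan integers a_ij = 2(alpha_i, alpha_j)/(alpha_j, alpha_j); the resulting 6x6 Cartan matrix is
[[2, 0, 0, -1, 0, -2], [0, 2, -1, -1, 0, 0], [0, -1, 2, 0, -1, 0], [-1, -1, 0, 2, 0, 0], [0, 0, -1, 0, 2, 0], [-1, 0, 0, 0, 0, 2]].
The roots have two lengths (squared-length ratio 2:1); the short ones are alpha_{6}. The associated Dynkin diagram is a chain of 6 nodes with a double edge at one end; the terminal node there is the unique short simple root (B_6), so the type is B_6 (the algebra so(13)).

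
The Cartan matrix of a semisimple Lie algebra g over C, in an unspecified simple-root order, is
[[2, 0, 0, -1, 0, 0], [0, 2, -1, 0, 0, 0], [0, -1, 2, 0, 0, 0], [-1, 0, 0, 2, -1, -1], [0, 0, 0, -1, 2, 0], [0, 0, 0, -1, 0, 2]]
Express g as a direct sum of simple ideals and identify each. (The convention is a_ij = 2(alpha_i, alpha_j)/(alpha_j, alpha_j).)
The diagram associated to this matrix has two connected components: the simple roots {alpha_2, alpha_3} form a chain of 2 nodes with single edges (A_2), and {alpha_1, alpha_4, alpha_5, alpha_6} form a chain of 2 nodes with a fork of two nodes at one end (D_4). A semisimple Lie algebra decomposes uniquely as the direct sum of simple ideals, one per connected component of its Dynkin diagram, so g ≅ A_2 ⊕ D_4 (dimension 8 + 28 = 36).

A2 + D4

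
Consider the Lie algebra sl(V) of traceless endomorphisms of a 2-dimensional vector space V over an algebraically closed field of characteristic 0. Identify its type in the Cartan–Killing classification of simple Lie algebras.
This is sl(2), which has dimension 2^2 - 1 = 3 and rank 2 - 1 = 1 (a Cartan subalgebra is the diagonal traceless matrices). In the classification of classical Lie algebras, the special linear algebra sl(n+1) has type A_n; here n = 1, so the Dynkin diagram is a chain of 1 nodes with single edges (A_1). Hence the type is A_1.

type A_1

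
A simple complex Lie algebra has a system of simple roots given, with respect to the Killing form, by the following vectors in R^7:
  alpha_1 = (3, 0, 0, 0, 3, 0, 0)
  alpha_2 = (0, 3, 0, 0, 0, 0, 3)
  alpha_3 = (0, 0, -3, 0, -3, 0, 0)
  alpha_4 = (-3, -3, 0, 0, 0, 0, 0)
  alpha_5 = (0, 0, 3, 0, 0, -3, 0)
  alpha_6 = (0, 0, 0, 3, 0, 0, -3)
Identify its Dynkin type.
Compute the Cartan integers a_ij = 2(alpha_i, alpha_j)/(alpha_j, alpha_j); the resulting 6x6 Cartan matrix is
[[2, 0, -1, -1, 0, 0], [0, 2, 0, -1, 0, -1], [-1, 0, 2, 0, -1, 0], [-1, -1, 0, 2, 0, 0], [0, 0, -1, 0, 2, 0], [0, -1, 0, 0, 0, 2]].
All simple roots have the same length, so the diagram is simply laced. The associated Dynkin diagram is a chain of 6 nodes with single edges (A_6), so the type is A_6 (the algebra sl(7)).

A_6 (sl(7))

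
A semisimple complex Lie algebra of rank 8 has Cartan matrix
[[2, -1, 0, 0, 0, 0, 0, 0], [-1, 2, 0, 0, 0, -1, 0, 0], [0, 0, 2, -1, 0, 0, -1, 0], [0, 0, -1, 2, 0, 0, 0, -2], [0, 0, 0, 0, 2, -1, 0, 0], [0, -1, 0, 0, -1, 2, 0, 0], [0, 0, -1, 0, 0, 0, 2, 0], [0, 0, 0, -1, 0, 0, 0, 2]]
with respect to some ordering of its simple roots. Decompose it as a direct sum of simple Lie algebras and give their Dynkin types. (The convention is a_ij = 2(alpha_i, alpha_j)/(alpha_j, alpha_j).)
The diagram associated to this matrix has two connected components: the simple roots {alpha_1, alpha_2, alpha_5, alpha_6} form a chain of 4 nodes with single edges (A_4), and {alpha_3, alpha_4, alpha_7, alpha_8} form a chain of 4 nodes with a double edge at one end; the terminal node there is the unique short simple root (B_4). A semisimple Lie algebra decomposes uniquely as the direct sum of simple ideals, one per connected component of its Dynkin diagram, so g ≅ A_4 ⊕ B_4 (dimension 24 + 36 = 60).

type A_4 + type B_4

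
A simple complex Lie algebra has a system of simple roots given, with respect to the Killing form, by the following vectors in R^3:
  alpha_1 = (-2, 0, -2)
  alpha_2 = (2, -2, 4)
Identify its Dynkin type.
Compute the Cartan integers a_ij = 2(alpha_i, alpha_j)/(alpha_j, alpha_j); the resulting 2x2 Cartan matrix is
[[2, -1], [-3, 2]].
The roots have two lengths (squared-length ratio 3:1); the short ones are alpha_{1}. The associated Dynkin diagram is two nodes joined by a triple edge (G_2), so the type is G_2.

G_2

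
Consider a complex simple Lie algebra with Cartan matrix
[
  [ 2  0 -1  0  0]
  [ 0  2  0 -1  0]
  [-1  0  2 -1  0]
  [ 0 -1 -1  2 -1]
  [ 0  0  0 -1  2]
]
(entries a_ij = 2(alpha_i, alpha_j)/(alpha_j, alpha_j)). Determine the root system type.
The matrix has rank 5 with 2's on the diagonal. Reading the off-diagonal entries as Dynkin edges (a single edge where a_ij = a_ji = -1; a double or triple edge where a_ij * a_ji = 2 or 3), the diagram is a chain of 3 nodes with a fork of two nodes at one end (D_5). One simple-root ordering that puts it in standard form is (alpha_1, alpha_3, alpha_4, alpha_2, alpha_5). So the algebra is type D_5, i.e. so(10).

D_5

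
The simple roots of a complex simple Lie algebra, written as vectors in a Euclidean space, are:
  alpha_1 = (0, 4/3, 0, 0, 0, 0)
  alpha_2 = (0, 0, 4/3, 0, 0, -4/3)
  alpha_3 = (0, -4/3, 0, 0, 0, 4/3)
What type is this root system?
Compute the Cartan integers a_ij = 2(alpha_i, alpha_j)/(alpha_j, alpha_j); the resulting 3x3 Cartan matrix is
[[2, 0, -1], [0, 2, -1], [-2, -1, 2]].
The roots have two lengths (squared-length ratio 2:1); the short ones are alpha_{1}. The associated Dynkin diagram is a chain of 3 nodes with a double edge at one end; the terminal node there is the unique short simple root (B_3), so the type is B_3 (the algebra so(7)).

B_3 (so(7))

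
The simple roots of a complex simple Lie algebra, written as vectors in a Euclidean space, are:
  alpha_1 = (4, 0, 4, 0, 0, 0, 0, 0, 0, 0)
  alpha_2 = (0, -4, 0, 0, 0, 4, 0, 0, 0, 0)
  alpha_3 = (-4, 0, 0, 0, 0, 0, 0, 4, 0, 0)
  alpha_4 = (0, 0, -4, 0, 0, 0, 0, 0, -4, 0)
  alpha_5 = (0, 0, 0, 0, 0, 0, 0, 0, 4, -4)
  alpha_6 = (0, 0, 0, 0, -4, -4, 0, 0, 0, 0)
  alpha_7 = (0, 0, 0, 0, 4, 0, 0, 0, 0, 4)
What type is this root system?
Compute the Cartan integers a_ij = 2(alpha_i, alpha_j)/(alpha_j, alpha_j); the resulting 7x7 Cartan matrix is
[[2, 0, -1, -1, 0, 0, 0], [0, 2, 0, 0, 0, -1, 0], [-1, 0, 2, 0, 0, 0, 0], [-1, 0, 0, 2, -1, 0, 0], [0, 0, 0, -1, 2, 0, -1], [0, -1, 0, 0, 0, 2, -1], [0, 0, 0, 0, -1, -1, 2]].
All simple roots have the same length, so the diagram is simply laced. The associated Dynkin diagram is a chain of 7 nodes with single edges (A_7), so the type is A_7 (the algebra sl(8)).

type A_7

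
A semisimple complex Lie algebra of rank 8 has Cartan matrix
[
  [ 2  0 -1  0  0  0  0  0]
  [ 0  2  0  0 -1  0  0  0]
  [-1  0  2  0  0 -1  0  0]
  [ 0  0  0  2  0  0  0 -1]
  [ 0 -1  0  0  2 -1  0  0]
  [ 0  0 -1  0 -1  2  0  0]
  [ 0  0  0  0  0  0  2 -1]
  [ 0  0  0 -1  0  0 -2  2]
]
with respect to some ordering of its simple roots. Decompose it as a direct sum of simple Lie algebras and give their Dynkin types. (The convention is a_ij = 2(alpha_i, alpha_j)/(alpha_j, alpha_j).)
type A_5 + type B_3

The diagram associated to this matrix has two connected components: the simple roots {alpha_1, alpha_2, alpha_3, alpha_5, alpha_6} form a chain of 5 nodes with single edges (A_5), and {alpha_4, alpha_7, alpha_8} form a chain of 3 nodes with a double edge at one end; the terminal node there is the unique short simple root (B_3). A semisimple Lie algebra decomposes uniquely as the direct sum of simple ideals, one per connected component of its Dynkin diagram, so g ≅ A_5 ⊕ B_3 (dimension 35 + 21 = 56).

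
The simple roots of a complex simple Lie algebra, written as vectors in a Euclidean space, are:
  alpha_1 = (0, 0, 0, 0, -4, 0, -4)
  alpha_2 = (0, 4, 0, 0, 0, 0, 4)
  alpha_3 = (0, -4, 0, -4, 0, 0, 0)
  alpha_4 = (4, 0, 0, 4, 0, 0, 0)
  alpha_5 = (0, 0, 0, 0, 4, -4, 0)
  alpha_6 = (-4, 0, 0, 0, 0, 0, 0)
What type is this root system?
B_6 (so(13))

Compute the Cartan integers a_ij = 2(alpha_i, alpha_j)/(alpha_j, alpha_j); the resulting 6x6 Cartan matrix is
[[2, -1, 0, 0, -1, 0], [-1, 2, -1, 0, 0, 0], [0, -1, 2, -1, 0, 0], [0, 0, -1, 2, 0, -2], [-1, 0, 0, 0, 2, 0], [0, 0, 0, -1, 0, 2]].
The roots have two lengths (squared-length ratio 2:1); the short ones are alpha_{6}. The associated Dynkin diagram is a chain of 6 nodes with a double edge at one end; the terminal node there is the unique short simple root (B_6), so the type is B_6 (the algebra so(13)).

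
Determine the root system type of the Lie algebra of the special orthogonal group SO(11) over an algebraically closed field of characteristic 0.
B5

This is so(11) with 11 odd, which has dimension 11(11-1)/2 = 55 and rank (11-1)/2 = 5. In the classification of classical Lie algebras, the orthogonal algebra so(2n+1) in an odd number of variables has type B_n; here n = 5, so the Dynkin diagram is a chain of 5 nodes with a double edge at one end; the terminal node there is the unique short simple root (B_5). Hence the type is B_5.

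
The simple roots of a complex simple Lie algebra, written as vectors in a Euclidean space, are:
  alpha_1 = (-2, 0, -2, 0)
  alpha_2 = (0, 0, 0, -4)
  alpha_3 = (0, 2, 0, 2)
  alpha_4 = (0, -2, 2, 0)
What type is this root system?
Compute the Cartan integers a_ij = 2(alpha_i, alpha_j)/(alpha_j, alpha_j); the resulting 4x4 Cartan matrix is
[[2, 0, 0, -1], [0, 2, -2, 0], [0, -1, 2, -1], [-1, 0, -1, 2]].
The roots have two lengths (squared-length ratio 2:1); the short ones are alpha_{1,3,4}. The associated Dynkin diagram is a chain of 4 nodes with a double edge at one end; the terminal node there is the unique long simple root (C_4), so the type is C_4 (the algebra sp(8)).

type C_4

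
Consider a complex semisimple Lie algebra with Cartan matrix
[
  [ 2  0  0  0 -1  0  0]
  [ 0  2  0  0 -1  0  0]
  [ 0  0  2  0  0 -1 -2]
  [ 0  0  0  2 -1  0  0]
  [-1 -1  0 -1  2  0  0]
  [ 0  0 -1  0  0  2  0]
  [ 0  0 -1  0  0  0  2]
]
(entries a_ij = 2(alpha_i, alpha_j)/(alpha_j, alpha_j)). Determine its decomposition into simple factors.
The diagram associated to this matrix has two connected components: the simple roots {alpha_3, alpha_6, alpha_7} form a chain of 3 nodes with a double edge at one end; the terminal node there is the unique short simple root (B_3), and {alpha_1, alpha_2, alpha_4, alpha_5} form a chain of 2 nodes with a fork of two nodes at one end (D_4). A semisimple Lie algebra decomposes uniquely as the direct sum of simple ideals, one per connected component of its Dynkin diagram, so g ≅ B_3 ⊕ D_4 (dimension 21 + 28 = 49).

B_3 (so(7)) + D_4 (so(8))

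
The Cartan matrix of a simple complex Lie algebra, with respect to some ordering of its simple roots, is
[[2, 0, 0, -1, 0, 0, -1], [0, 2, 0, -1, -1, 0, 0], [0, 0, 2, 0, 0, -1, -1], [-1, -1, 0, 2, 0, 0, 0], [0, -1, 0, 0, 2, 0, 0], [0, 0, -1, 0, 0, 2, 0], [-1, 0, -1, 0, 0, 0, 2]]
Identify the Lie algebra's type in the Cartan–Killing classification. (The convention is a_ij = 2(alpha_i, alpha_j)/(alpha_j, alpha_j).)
A7

The matrix has rank 7 with 2's on the diagonal. Reading the off-diagonal entries as Dynkin edges (a single edge where a_ij = a_ji = -1; a double or triple edge where a_ij * a_ji = 2 or 3), the diagram is a chain of 7 nodes with single edges (A_7). One simple-root ordering that puts it in standard form is (alpha_6, alpha_3, alpha_7, alpha_1, alpha_4, alpha_2, alpha_5). So the algebra is type A_7, i.e. sl(8).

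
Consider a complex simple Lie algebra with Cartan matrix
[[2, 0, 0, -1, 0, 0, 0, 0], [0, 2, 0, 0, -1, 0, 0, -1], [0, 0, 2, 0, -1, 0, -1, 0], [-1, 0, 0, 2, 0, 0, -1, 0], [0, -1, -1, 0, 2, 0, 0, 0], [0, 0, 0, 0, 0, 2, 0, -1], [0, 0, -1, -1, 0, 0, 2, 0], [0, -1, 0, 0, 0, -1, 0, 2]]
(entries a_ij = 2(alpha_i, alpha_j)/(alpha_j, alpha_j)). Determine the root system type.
A_8 (sl(9))

The matrix has rank 8 with 2's on the diagonal. Reading the off-diagonal entries as Dynkin edges (a single edge where a_ij = a_ji = -1; a double or triple edge where a_ij * a_ji = 2 or 3), the diagram is a chain of 8 nodes with single edges (A_8). One simple-root ordering that puts it in standard form is (alpha_6, alpha_8, alpha_2, alpha_5, alpha_3, alpha_7, alpha_4, alpha_1). So the algebra is type A_8, i.e. sl(9).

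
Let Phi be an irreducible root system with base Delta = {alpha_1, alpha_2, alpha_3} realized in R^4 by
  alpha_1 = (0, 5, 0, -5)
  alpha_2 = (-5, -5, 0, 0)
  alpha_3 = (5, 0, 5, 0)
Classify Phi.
Compute the Cartan integers a_ij = 2(alpha_i, alpha_j)/(alpha_j, alpha_j); the resulting 3x3 Cartan matrix is
[[2, -1, 0], [-1, 2, -1], [0, -1, 2]].
All simple roots have the same length, so the diagram is simply laced. The associated Dynkin diagram is a chain of 3 nodes with single edges (A_3), so the type is A_3 (the algebra sl(4)).

A3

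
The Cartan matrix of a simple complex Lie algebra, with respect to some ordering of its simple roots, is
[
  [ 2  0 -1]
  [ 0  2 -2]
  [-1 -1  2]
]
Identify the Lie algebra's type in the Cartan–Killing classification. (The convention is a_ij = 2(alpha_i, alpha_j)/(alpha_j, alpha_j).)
The matrix has rank 3 with 2's on the diagonal. Reading the off-diagonal entries as Dynkin edges (a single edge where a_ij = a_ji = -1; a double or triple edge where a_ij * a_ji = 2 or 3), the diagram is a chain of 3 nodes with a double edge at one end; the terminal node there is the unique long simple root (C_3). One simple-root ordering that puts it in standard form is (alpha_1, alpha_3, alpha_2). So the algebra is type C_3, i.e. sp(6).

type C_3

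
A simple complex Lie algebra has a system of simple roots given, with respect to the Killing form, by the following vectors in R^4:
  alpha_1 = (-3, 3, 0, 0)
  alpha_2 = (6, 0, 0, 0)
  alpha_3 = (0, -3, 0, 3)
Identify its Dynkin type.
Compute the Cartan integers a_ij = 2(alpha_i, alpha_j)/(alpha_j, alpha_j); the resulting 3x3 Cartan matrix is
[[2, -1, -1], [-2, 2, 0], [-1, 0, 2]].
The roots have two lengths (squared-length ratio 2:1); the short ones are alpha_{1,3}. The associated Dynkin diagram is a chain of 3 nodes with a double edge at one end; the terminal node there is the unique long simple root (C_3), so the type is C_3 (the algebra sp(6)).

type C_3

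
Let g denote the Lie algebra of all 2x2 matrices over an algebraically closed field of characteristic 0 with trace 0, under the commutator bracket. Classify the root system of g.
This is sl(2), which has dimension 2^2 - 1 = 3 and rank 2 - 1 = 1 (a Cartan subalgebra is the diagonal traceless matrices). In the classification of classical Lie algebras, the special linear algebra sl(n+1) has type A_n; here n = 1, so the Dynkin diagram is a chain of 1 nodes with single edges (A_1). Hence the type is A_1.

A_1 (sl(2))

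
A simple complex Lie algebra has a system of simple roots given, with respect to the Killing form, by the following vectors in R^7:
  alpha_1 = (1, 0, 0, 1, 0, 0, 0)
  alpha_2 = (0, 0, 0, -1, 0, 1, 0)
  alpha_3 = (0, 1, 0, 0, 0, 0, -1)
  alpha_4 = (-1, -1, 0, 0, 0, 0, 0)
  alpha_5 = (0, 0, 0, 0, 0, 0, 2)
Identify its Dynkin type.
C_5

Compute the Cartan integers a_ij = 2(alpha_i, alpha_j)/(alpha_j, alpha_j); the resulting 5x5 Cartan matrix is
[[2, -1, 0, -1, 0], [-1, 2, 0, 0, 0], [0, 0, 2, -1, -1], [-1, 0, -1, 2, 0], [0, 0, -2, 0, 2]].
The roots have two lengths (squared-length ratio 2:1); the short ones are alpha_{1,2,3,4}. The associated Dynkin diagram is a chain of 5 nodes with a double edge at one end; the terminal node there is the unique long simple root (C_5), so the type is C_5 (the algebra sp(10)).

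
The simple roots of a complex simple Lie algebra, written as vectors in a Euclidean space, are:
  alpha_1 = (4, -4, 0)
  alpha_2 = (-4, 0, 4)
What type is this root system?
A_2

Compute the Cartan integers a_ij = 2(alpha_i, alpha_j)/(alpha_j, alpha_j); the resulting 2x2 Cartan matrix is
[[2, -1], [-1, 2]].
All simple roots have the same length, so the diagram is simply laced. The associated Dynkin diagram is a chain of 2 nodes with single edges (A_2), so the type is A_2 (the algebra sl(3)).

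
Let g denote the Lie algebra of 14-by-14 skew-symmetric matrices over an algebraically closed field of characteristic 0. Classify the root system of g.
type D_7

This is so(14) with 14 even, which has dimension 14(14-1)/2 = 91 and rank 14/2 = 7. In the classification of classical Lie algebras, the orthogonal algebra so(2n) in an even number of variables has type D_n; here n = 7, so the Dynkin diagram is a chain of 5 nodes with a fork of two nodes at one end (D_7). Hence the type is D_7.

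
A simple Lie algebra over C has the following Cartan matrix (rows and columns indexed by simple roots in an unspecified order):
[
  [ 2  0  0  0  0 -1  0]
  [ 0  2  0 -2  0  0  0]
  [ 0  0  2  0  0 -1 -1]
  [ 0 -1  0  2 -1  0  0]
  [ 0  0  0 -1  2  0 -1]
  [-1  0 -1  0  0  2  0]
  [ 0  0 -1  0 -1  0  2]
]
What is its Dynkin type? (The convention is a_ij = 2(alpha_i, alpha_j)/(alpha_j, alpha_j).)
type C_7

The matrix has rank 7 with 2's on the diagonal. Reading the off-diagonal entries as Dynkin edges (a single edge where a_ij = a_ji = -1; a double or triple edge where a_ij * a_ji = 2 or 3), the diagram is a chain of 7 nodes with a double edge at one end; the terminal node there is the unique long simple root (C_7). One simple-root ordering that puts it in standard form is (alpha_1, alpha_6, alpha_3, alpha_7, alpha_5, alpha_4, alpha_2). So the algebra is type C_7, i.e. sp(14).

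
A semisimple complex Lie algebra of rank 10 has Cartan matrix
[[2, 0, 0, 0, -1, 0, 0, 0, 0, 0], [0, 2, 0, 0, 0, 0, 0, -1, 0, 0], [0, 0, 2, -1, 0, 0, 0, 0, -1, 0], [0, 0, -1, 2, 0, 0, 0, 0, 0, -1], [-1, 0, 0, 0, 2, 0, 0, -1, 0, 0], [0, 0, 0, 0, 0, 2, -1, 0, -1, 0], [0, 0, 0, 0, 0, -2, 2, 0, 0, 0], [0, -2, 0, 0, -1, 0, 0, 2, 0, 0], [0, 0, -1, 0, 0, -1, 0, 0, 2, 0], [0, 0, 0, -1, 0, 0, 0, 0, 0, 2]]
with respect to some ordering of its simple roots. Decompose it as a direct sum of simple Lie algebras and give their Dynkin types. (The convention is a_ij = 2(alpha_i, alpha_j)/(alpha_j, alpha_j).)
The diagram associated to this matrix has two connected components: the simple roots {alpha_1, alpha_2, alpha_5, alpha_8} form a chain of 4 nodes with a double edge at one end; the terminal node there is the unique short simple root (B_4), and {alpha_3, alpha_4, alpha_6, alpha_7, alpha_9, alpha_10} form a chain of 6 nodes with a double edge at one end; the terminal node there is the unique long simple root (C_6). A semisimple Lie algebra decomposes uniquely as the direct sum of simple ideals, one per connected component of its Dynkin diagram, so g ≅ B_4 ⊕ C_6 (dimension 36 + 78 = 114).

B4 + C6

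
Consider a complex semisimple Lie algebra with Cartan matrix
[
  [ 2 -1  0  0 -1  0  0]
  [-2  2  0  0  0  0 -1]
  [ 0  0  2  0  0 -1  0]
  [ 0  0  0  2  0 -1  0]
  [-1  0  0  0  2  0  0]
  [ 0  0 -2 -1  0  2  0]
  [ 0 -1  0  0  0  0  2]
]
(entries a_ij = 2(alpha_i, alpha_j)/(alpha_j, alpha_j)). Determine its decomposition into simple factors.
B3 ⊕ F4

The diagram associated to this matrix has two connected components: the simple roots {alpha_3, alpha_4, alpha_6} form a chain of 3 nodes with a double edge at one end; the terminal node there is the unique short simple root (B_3), and {alpha_1, alpha_2, alpha_5, alpha_7} form a chain of 4 nodes with a double edge between the middle two (F_4). A semisimple Lie algebra decomposes uniquely as the direct sum of simple ideals, one per connected component of its Dynkin diagram, so g ≅ B_3 ⊕ F_4 (dimension 21 + 52 = 73).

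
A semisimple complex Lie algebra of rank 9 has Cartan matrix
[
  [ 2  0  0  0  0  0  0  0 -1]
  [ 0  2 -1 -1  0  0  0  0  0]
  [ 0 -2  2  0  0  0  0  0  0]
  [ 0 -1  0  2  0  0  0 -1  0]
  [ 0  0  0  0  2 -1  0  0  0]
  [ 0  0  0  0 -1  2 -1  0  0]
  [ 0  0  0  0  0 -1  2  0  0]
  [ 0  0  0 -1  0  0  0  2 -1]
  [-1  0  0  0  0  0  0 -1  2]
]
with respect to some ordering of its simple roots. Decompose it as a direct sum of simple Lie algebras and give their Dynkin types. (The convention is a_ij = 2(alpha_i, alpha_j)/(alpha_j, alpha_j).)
type A_3 ⊕ type C_6

The diagram associated to this matrix has two connected components: the simple roots {alpha_5, alpha_6, alpha_7} form a chain of 3 nodes with single edges (A_3), and {alpha_1, alpha_2, alpha_3, alpha_4, alpha_8, alpha_9} form a chain of 6 nodes with a double edge at one end; the terminal node there is the unique long simple root (C_6). A semisimple Lie algebra decomposes uniquely as the direct sum of simple ideals, one per connected component of its Dynkin diagram, so g ≅ A_3 ⊕ C_6 (dimension 15 + 78 = 93).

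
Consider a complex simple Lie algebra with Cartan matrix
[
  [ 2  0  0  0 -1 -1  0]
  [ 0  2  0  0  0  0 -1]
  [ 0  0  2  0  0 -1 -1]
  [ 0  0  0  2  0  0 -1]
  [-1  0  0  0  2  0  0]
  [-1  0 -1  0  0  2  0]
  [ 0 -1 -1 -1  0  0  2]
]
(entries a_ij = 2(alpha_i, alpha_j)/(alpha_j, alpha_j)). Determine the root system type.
The matrix has rank 7 with 2's on the diagonal. Reading the off-diagonal entries as Dynkin edges (a single edge where a_ij = a_ji = -1; a double or triple edge where a_ij * a_ji = 2 or 3), the diagram is a chain of 5 nodes with a fork of two nodes at one end (D_7). One simple-root ordering that puts it in standard form is (alpha_5, alpha_1, alpha_6, alpha_3, alpha_7, alpha_2, alpha_4). So the algebra is type D_7, i.e. so(14).

D7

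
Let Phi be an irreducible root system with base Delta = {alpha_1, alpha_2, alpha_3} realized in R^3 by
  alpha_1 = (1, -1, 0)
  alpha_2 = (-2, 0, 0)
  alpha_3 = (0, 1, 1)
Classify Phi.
C_3 (sp(6))

Compute the Cartan integers a_ij = 2(alpha_i, alpha_j)/(alpha_j, alpha_j); the resulting 3x3 Cartan matrix is
[[2, -1, -1], [-2, 2, 0], [-1, 0, 2]].
The roots have two lengths (squared-length ratio 2:1); the short ones are alpha_{1,3}. The associated Dynkin diagram is a chain of 3 nodes with a double edge at one end; the terminal node there is the unique long simple root (C_3), so the type is C_3 (the algebra sp(6)).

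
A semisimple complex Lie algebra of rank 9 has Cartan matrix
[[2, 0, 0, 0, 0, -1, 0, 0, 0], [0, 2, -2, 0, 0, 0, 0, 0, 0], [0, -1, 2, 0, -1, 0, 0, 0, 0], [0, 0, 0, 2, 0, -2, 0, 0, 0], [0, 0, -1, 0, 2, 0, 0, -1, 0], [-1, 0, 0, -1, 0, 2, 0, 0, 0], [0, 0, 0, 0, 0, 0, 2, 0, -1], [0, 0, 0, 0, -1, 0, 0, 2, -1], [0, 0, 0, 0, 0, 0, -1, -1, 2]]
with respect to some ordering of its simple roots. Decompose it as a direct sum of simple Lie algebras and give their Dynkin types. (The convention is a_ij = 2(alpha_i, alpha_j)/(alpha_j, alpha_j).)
The diagram associated to this matrix has two connected components: the simple roots {alpha_1, alpha_4, alpha_6} form a chain of 3 nodes with a double edge at one end; the terminal node there is the unique long simple root (C_3), and {alpha_2, alpha_3, alpha_5, alpha_7, alpha_8, alpha_9} form a chain of 6 nodes with a double edge at one end; the terminal node there is the unique long simple root (C_6). A semisimple Lie algebra decomposes uniquely as the direct sum of simple ideals, one per connected component of its Dynkin diagram, so g ≅ C_3 ⊕ C_6 (dimension 21 + 78 = 99).

C3 ⊕ C6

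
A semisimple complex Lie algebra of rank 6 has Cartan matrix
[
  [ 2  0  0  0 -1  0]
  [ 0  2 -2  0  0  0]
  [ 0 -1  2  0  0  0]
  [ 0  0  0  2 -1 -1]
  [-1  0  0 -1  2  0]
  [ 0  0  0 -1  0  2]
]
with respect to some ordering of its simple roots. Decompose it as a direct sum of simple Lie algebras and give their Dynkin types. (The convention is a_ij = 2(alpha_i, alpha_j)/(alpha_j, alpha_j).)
A4 ⊕ B2

The diagram associated to this matrix has two connected components: the simple roots {alpha_1, alpha_4, alpha_5, alpha_6} form a chain of 4 nodes with single edges (A_4), and {alpha_2, alpha_3} form a chain of 2 nodes with a double edge at one end; the terminal node there is the unique short simple root (B_2). A semisimple Lie algebra decomposes uniquely as the direct sum of simple ideals, one per connected component of its Dynkin diagram, so g ≅ A_4 ⊕ B_2 (dimension 24 + 10 = 34).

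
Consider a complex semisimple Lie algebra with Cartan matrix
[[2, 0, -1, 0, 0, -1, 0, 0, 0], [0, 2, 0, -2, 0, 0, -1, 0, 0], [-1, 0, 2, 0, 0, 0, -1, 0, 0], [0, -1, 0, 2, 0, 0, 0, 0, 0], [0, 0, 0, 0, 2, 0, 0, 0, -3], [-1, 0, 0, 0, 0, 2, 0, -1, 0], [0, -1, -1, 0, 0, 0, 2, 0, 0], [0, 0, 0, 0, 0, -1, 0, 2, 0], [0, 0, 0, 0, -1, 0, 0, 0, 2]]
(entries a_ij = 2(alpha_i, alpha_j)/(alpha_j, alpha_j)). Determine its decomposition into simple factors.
type B_7 ⊕ type G_2

The diagram associated to this matrix has two connected components: the simple roots {alpha_1, alpha_2, alpha_3, alpha_4, alpha_6, alpha_7, alpha_8} form a chain of 7 nodes with a double edge at one end; the terminal node there is the unique short simple root (B_7), and {alpha_5, alpha_9} form two nodes joined by a triple edge (G_2). A semisimple Lie algebra decomposes uniquely as the direct sum of simple ideals, one per connected component of its Dynkin diagram, so g ≅ B_7 ⊕ G_2 (dimension 105 + 14 = 119).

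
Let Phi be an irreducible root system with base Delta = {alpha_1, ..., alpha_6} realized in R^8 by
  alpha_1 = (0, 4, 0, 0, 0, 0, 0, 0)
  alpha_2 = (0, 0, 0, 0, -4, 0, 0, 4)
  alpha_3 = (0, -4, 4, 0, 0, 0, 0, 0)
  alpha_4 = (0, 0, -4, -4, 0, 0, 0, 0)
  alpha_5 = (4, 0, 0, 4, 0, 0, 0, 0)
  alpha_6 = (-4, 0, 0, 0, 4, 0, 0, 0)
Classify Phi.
B_6 (so(13))

Compute the Cartan integers a_ij = 2(alpha_i, alpha_j)/(alpha_j, alpha_j); the resulting 6x6 Cartan matrix is
[[2, 0, -1, 0, 0, 0], [0, 2, 0, 0, 0, -1], [-2, 0, 2, -1, 0, 0], [0, 0, -1, 2, -1, 0], [0, 0, 0, -1, 2, -1], [0, -1, 0, 0, -1, 2]].
The roots have two lengths (squared-length ratio 2:1); the short ones are alpha_{1}. The associated Dynkin diagram is a chain of 6 nodes with a double edge at one end; the terminal node there is the unique short simple root (B_6), so the type is B_6 (the algebra so(13)).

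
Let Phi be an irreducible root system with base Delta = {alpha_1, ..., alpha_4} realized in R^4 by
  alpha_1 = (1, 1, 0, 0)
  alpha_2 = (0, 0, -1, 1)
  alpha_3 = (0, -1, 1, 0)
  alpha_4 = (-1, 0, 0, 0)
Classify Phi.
B_4

Compute the Cartan integers a_ij = 2(alpha_i, alpha_j)/(alpha_j, alpha_j); the resulting 4x4 Cartan matrix is
[[2, 0, -1, -2], [0, 2, -1, 0], [-1, -1, 2, 0], [-1, 0, 0, 2]].
The roots have two lengths (squared-length ratio 2:1); the short ones are alpha_{4}. The associated Dynkin diagram is a chain of 4 nodes with a double edge at one end; the terminal node there is the unique short simple root (B_4), so the type is B_4 (the algebra so(9)).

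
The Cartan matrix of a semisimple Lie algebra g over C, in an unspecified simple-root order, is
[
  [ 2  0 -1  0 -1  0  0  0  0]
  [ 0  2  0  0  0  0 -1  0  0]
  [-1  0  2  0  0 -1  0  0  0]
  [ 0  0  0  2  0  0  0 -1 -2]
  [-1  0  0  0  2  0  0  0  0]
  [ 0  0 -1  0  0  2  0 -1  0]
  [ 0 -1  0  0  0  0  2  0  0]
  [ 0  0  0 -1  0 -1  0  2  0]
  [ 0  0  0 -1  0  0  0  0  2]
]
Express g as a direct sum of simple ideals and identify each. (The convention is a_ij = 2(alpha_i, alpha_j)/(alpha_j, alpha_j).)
The diagram associated to this matrix has two connected components: the simple roots {alpha_2, alpha_7} form a chain of 2 nodes with single edges (A_2), and {alpha_1, alpha_3, alpha_4, alpha_5, alpha_6, alpha_8, alpha_9} form a chain of 7 nodes with a double edge at one end; the terminal node there is the unique short simple root (B_7). A semisimple Lie algebra decomposes uniquely as the direct sum of simple ideals, one per connected component of its Dynkin diagram, so g ≅ A_2 ⊕ B_7 (dimension 8 + 105 = 113).

A_2 + B_7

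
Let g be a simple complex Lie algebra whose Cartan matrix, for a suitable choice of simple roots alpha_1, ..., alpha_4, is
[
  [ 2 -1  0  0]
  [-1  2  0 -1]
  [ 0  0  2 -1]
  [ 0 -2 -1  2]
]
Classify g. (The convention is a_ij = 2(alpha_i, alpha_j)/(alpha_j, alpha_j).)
F_4

The matrix has rank 4 with 2's on the diagonal. Reading the off-diagonal entries as Dynkin edges (a single edge where a_ij = a_ji = -1; a double or triple edge where a_ij * a_ji = 2 or 3), the diagram is a chain of 4 nodes with a double edge between the middle two (F_4). One simple-root ordering that puts it in standard form is (alpha_3, alpha_4, alpha_2, alpha_1). So the algebra is type F_4.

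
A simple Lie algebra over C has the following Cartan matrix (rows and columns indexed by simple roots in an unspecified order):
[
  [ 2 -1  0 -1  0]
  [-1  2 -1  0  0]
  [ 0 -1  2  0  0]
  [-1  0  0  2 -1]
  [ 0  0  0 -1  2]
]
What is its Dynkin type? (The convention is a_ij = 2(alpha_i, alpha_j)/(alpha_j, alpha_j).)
A_5

The matrix has rank 5 with 2's on the diagonal. Reading the off-diagonal entries as Dynkin edges (a single edge where a_ij = a_ji = -1; a double or triple edge where a_ij * a_ji = 2 or 3), the diagram is a chain of 5 nodes with single edges (A_5). One simple-root ordering that puts it in standard form is (alpha_5, alpha_4, alpha_1, alpha_2, alpha_3). So the algebra is type A_5, i.e. sl(6).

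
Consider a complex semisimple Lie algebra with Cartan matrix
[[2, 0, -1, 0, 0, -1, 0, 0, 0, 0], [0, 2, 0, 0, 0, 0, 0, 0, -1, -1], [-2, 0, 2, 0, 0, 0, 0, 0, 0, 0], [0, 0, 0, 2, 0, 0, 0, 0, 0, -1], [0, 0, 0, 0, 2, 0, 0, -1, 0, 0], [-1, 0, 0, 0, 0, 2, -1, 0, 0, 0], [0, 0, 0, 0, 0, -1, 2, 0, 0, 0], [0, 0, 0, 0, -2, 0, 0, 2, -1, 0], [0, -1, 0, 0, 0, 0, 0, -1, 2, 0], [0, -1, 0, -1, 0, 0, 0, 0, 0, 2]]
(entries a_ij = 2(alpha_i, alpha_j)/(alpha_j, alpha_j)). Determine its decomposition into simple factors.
type B_6 ⊕ type C_4

The diagram associated to this matrix has two connected components: the simple roots {alpha_2, alpha_4, alpha_5, alpha_8, alpha_9, alpha_10} form a chain of 6 nodes with a double edge at one end; the terminal node there is the unique short simple root (B_6), and {alpha_1, alpha_3, alpha_6, alpha_7} form a chain of 4 nodes with a double edge at one end; the terminal node there is the unique long simple root (C_4). A semisimple Lie algebra decomposes uniquely as the direct sum of simple ideals, one per connected component of its Dynkin diagram, so g ≅ B_6 ⊕ C_4 (dimension 78 + 36 = 114).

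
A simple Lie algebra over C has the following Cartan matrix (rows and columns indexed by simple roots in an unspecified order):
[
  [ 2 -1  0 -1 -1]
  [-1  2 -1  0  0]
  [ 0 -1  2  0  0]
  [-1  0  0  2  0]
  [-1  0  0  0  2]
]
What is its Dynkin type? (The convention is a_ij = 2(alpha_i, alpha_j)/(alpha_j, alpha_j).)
D_5 (so(10))

The matrix has rank 5 with 2's on the diagonal. Reading the off-diagonal entries as Dynkin edges (a single edge where a_ij = a_ji = -1; a double or triple edge where a_ij * a_ji = 2 or 3), the diagram is a chain of 3 nodes with a fork of two nodes at one end (D_5). One simple-root ordering that puts it in standard form is (alpha_3, alpha_2, alpha_1, alpha_5, alpha_4). So the algebra is type D_5, i.e. so(10).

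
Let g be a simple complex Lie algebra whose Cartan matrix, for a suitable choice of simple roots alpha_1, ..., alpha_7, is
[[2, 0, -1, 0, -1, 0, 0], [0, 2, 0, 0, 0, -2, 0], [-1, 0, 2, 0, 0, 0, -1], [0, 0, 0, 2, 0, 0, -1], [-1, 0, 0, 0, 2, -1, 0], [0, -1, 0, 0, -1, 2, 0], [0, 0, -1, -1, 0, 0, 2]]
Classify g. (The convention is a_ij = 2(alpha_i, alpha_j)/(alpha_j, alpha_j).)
The matrix has rank 7 with 2's on the diagonal. Reading the off-diagonal entries as Dynkin edges (a single edge where a_ij = a_ji = -1; a double or triple edge where a_ij * a_ji = 2 or 3), the diagram is a chain of 7 nodes with a double edge at one end; the terminal node there is the unique long simple root (C_7). One simple-root ordering that puts it in standard form is (alpha_4, alpha_7, alpha_3, alpha_1, alpha_5, alpha_6, alpha_2). So the algebra is type C_7, i.e. sp(14).

C_7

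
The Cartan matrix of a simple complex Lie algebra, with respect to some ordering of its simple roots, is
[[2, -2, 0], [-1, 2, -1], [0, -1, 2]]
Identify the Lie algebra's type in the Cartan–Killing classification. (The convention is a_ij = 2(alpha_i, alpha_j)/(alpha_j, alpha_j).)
C_3

The matrix has rank 3 with 2's on the diagonal. Reading the off-diagonal entries as Dynkin edges (a single edge where a_ij = a_ji = -1; a double or triple edge where a_ij * a_ji = 2 or 3), the diagram is a chain of 3 nodes with a double edge at one end; the terminal node there is the unique long simple root (C_3). One simple-root ordering that puts it in standard form is (alpha_3, alpha_2, alpha_1). So the algebra is type C_3, i.e. sp(6).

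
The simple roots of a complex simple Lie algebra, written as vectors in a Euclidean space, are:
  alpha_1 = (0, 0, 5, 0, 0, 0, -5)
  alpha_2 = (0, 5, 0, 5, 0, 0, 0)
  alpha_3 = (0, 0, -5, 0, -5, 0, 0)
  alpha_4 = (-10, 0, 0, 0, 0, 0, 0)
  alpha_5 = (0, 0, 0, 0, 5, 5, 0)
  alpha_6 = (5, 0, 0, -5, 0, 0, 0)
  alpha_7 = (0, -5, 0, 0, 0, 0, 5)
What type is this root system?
Compute the Cartan integers a_ij = 2(alpha_i, alpha_j)/(alpha_j, alpha_j); the resulting 7x7 Cartan matrix is
[[2, 0, -1, 0, 0, 0, -1], [0, 2, 0, 0, 0, -1, -1], [-1, 0, 2, 0, -1, 0, 0], [0, 0, 0, 2, 0, -2, 0], [0, 0, -1, 0, 2, 0, 0], [0, -1, 0, -1, 0, 2, 0], [-1, -1, 0, 0, 0, 0, 2]].
The roots have two lengths (squared-length ratio 2:1); the short ones are alpha_{1,2,3,5,6,7}. The associated Dynkin diagram is a chain of 7 nodes with a double edge at one end; the terminal node there is the unique long simple root (C_7), so the type is C_7 (the algebra sp(14)).

C_7 (sp(14))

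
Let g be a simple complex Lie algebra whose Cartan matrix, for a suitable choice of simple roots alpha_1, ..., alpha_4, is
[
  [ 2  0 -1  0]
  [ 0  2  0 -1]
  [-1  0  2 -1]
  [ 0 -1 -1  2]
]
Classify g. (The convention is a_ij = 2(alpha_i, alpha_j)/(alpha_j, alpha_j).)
The matrix has rank 4 with 2's on the diagonal. Reading the off-diagonal entries as Dynkin edges (a single edge where a_ij = a_ji = -1; a double or triple edge where a_ij * a_ji = 2 or 3), the diagram is a chain of 4 nodes with single edges (A_4). One simple-root ordering that puts it in standard form is (alpha_1, alpha_3, alpha_4, alpha_2). So the algebra is type A_4, i.e. sl(5).

A4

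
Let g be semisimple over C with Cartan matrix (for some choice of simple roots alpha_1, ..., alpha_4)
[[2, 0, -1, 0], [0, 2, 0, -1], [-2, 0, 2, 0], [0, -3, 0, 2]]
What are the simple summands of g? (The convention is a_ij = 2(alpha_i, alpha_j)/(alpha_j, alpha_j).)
The diagram associated to this matrix has two connected components: the simple roots {alpha_1, alpha_3} form a chain of 2 nodes with a double edge at one end; the terminal node there is the unique short simple root (B_2), and {alpha_2, alpha_4} form two nodes joined by a triple edge (G_2). A semisimple Lie algebra decomposes uniquely as the direct sum of simple ideals, one per connected component of its Dynkin diagram, so g ≅ B_2 ⊕ G_2 (dimension 10 + 14 = 24).

B2 ⊕ G2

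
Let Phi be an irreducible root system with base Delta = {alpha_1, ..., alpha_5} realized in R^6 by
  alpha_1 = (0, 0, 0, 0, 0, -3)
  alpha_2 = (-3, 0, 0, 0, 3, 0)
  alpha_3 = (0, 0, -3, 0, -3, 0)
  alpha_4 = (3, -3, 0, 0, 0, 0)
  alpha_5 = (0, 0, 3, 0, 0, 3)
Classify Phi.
B_5

Compute the Cartan integers a_ij = 2(alpha_i, alpha_j)/(alpha_j, alpha_j); the resulting 5x5 Cartan matrix is
[[2, 0, 0, 0, -1], [0, 2, -1, -1, 0], [0, -1, 2, 0, -1], [0, -1, 0, 2, 0], [-2, 0, -1, 0, 2]].
The roots have two lengths (squared-length ratio 2:1); the short ones are alpha_{1}. The associated Dynkin diagram is a chain of 5 nodes with a double edge at one end; the terminal node there is the unique short simple root (B_5), so the type is B_5 (the algebra so(11)).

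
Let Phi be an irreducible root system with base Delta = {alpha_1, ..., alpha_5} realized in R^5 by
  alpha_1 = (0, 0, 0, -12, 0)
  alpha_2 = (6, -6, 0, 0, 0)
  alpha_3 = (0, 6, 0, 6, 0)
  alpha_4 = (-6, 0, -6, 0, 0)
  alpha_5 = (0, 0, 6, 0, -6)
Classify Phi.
Compute the Cartan integers a_ij = 2(alpha_i, alpha_j)/(alpha_j, alpha_j); the resulting 5x5 Cartan matrix is
[[2, 0, -2, 0, 0], [0, 2, -1, -1, 0], [-1, -1, 2, 0, 0], [0, -1, 0, 2, -1], [0, 0, 0, -1, 2]].
The roots have two lengths (squared-length ratio 2:1); the short ones are alpha_{2,3,4,5}. The associated Dynkin diagram is a chain of 5 nodes with a double edge at one end; the terminal node there is the unique long simple root (C_5), so the type is C_5 (the algebra sp(10)).

C5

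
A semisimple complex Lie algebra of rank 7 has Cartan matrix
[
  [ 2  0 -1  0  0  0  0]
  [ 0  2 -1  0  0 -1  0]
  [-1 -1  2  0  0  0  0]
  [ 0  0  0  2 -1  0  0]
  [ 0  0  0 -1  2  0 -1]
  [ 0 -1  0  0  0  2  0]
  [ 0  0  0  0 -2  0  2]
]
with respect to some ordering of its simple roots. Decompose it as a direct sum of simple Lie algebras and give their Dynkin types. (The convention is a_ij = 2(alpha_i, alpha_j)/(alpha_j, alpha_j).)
A_4 (sl(5)) ⊕ C_3 (sp(6))

The diagram associated to this matrix has two connected components: the simple roots {alpha_1, alpha_2, alpha_3, alpha_6} form a chain of 4 nodes with single edges (A_4), and {alpha_4, alpha_5, alpha_7} form a chain of 3 nodes with a double edge at one end; the terminal node there is the unique long simple root (C_3). A semisimple Lie algebra decomposes uniquely as the direct sum of simple ideals, one per connected component of its Dynkin diagram, so g ≅ A_4 ⊕ C_3 (dimension 24 + 21 = 45).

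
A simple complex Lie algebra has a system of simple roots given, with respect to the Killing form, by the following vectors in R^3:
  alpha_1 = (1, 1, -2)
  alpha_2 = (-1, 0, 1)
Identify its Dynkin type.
Compute the Cartan integers a_ij = 2(alpha_i, alpha_j)/(alpha_j, alpha_j); the resulting 2x2 Cartan matrix is
[[2, -3], [-1, 2]].
The roots have two lengths (squared-length ratio 3:1); the short ones are alpha_{2}. The associated Dynkin diagram is two nodes joined by a triple edge (G_2), so the type is G_2.

G2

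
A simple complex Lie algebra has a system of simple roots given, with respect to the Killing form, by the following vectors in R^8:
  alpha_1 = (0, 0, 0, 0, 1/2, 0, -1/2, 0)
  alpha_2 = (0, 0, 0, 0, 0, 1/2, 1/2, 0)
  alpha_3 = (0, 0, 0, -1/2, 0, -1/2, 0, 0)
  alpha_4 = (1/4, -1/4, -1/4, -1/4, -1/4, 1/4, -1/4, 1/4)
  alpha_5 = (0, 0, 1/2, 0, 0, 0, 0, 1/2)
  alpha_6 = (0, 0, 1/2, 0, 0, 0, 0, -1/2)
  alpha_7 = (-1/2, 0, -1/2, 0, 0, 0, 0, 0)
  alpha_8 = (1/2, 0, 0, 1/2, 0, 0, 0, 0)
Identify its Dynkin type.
E8

Compute the Cartan integers a_ij = 2(alpha_i, alpha_j)/(alpha_j, alpha_j); the resulting 8x8 Cartan matrix is
[[2, -1, 0, 0, 0, 0, 0, 0], [-1, 2, -1, 0, 0, 0, 0, 0], [0, -1, 2, 0, 0, 0, 0, -1], [0, 0, 0, 2, 0, -1, 0, 0], [0, 0, 0, 0, 2, 0, -1, 0], [0, 0, 0, -1, 0, 2, -1, 0], [0, 0, 0, 0, -1, -1, 2, -1], [0, 0, -1, 0, 0, 0, -1, 2]].
All simple roots have the same length, so the diagram is simply laced. The associated Dynkin diagram is a chain of 7 nodes with one extra node attached to the third node from one end (E_8), so the type is E_8.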